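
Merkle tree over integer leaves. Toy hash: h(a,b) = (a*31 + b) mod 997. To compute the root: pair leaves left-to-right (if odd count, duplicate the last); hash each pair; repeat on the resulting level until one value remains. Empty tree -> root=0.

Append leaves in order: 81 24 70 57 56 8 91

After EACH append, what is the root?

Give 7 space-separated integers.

Answer: 81 541 68 55 226 684 855

Derivation:
After append 81 (leaves=[81]):
  L0: [81]
  root=81
After append 24 (leaves=[81, 24]):
  L0: [81, 24]
  L1: h(81,24)=(81*31+24)%997=541 -> [541]
  root=541
After append 70 (leaves=[81, 24, 70]):
  L0: [81, 24, 70]
  L1: h(81,24)=(81*31+24)%997=541 h(70,70)=(70*31+70)%997=246 -> [541, 246]
  L2: h(541,246)=(541*31+246)%997=68 -> [68]
  root=68
After append 57 (leaves=[81, 24, 70, 57]):
  L0: [81, 24, 70, 57]
  L1: h(81,24)=(81*31+24)%997=541 h(70,57)=(70*31+57)%997=233 -> [541, 233]
  L2: h(541,233)=(541*31+233)%997=55 -> [55]
  root=55
After append 56 (leaves=[81, 24, 70, 57, 56]):
  L0: [81, 24, 70, 57, 56]
  L1: h(81,24)=(81*31+24)%997=541 h(70,57)=(70*31+57)%997=233 h(56,56)=(56*31+56)%997=795 -> [541, 233, 795]
  L2: h(541,233)=(541*31+233)%997=55 h(795,795)=(795*31+795)%997=515 -> [55, 515]
  L3: h(55,515)=(55*31+515)%997=226 -> [226]
  root=226
After append 8 (leaves=[81, 24, 70, 57, 56, 8]):
  L0: [81, 24, 70, 57, 56, 8]
  L1: h(81,24)=(81*31+24)%997=541 h(70,57)=(70*31+57)%997=233 h(56,8)=(56*31+8)%997=747 -> [541, 233, 747]
  L2: h(541,233)=(541*31+233)%997=55 h(747,747)=(747*31+747)%997=973 -> [55, 973]
  L3: h(55,973)=(55*31+973)%997=684 -> [684]
  root=684
After append 91 (leaves=[81, 24, 70, 57, 56, 8, 91]):
  L0: [81, 24, 70, 57, 56, 8, 91]
  L1: h(81,24)=(81*31+24)%997=541 h(70,57)=(70*31+57)%997=233 h(56,8)=(56*31+8)%997=747 h(91,91)=(91*31+91)%997=918 -> [541, 233, 747, 918]
  L2: h(541,233)=(541*31+233)%997=55 h(747,918)=(747*31+918)%997=147 -> [55, 147]
  L3: h(55,147)=(55*31+147)%997=855 -> [855]
  root=855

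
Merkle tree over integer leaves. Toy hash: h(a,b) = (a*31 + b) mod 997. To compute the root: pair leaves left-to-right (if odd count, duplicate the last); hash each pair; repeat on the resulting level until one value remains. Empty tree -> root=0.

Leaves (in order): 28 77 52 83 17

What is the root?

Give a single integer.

Answer: 41

Derivation:
L0: [28, 77, 52, 83, 17]
L1: h(28,77)=(28*31+77)%997=945 h(52,83)=(52*31+83)%997=698 h(17,17)=(17*31+17)%997=544 -> [945, 698, 544]
L2: h(945,698)=(945*31+698)%997=83 h(544,544)=(544*31+544)%997=459 -> [83, 459]
L3: h(83,459)=(83*31+459)%997=41 -> [41]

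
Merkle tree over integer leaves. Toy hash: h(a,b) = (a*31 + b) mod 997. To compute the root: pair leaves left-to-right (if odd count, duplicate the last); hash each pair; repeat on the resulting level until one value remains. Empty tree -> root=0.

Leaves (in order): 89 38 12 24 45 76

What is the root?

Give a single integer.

Answer: 530

Derivation:
L0: [89, 38, 12, 24, 45, 76]
L1: h(89,38)=(89*31+38)%997=803 h(12,24)=(12*31+24)%997=396 h(45,76)=(45*31+76)%997=474 -> [803, 396, 474]
L2: h(803,396)=(803*31+396)%997=364 h(474,474)=(474*31+474)%997=213 -> [364, 213]
L3: h(364,213)=(364*31+213)%997=530 -> [530]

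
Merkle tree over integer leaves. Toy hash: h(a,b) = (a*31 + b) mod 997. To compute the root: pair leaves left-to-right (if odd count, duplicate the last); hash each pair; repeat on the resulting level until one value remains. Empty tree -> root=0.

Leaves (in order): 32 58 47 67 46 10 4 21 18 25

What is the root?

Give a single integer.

Answer: 90

Derivation:
L0: [32, 58, 47, 67, 46, 10, 4, 21, 18, 25]
L1: h(32,58)=(32*31+58)%997=53 h(47,67)=(47*31+67)%997=527 h(46,10)=(46*31+10)%997=439 h(4,21)=(4*31+21)%997=145 h(18,25)=(18*31+25)%997=583 -> [53, 527, 439, 145, 583]
L2: h(53,527)=(53*31+527)%997=176 h(439,145)=(439*31+145)%997=793 h(583,583)=(583*31+583)%997=710 -> [176, 793, 710]
L3: h(176,793)=(176*31+793)%997=267 h(710,710)=(710*31+710)%997=786 -> [267, 786]
L4: h(267,786)=(267*31+786)%997=90 -> [90]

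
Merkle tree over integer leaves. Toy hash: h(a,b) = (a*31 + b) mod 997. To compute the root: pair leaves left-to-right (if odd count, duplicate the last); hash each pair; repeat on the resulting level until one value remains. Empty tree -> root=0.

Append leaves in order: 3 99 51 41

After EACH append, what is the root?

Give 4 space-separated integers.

Answer: 3 192 605 595

Derivation:
After append 3 (leaves=[3]):
  L0: [3]
  root=3
After append 99 (leaves=[3, 99]):
  L0: [3, 99]
  L1: h(3,99)=(3*31+99)%997=192 -> [192]
  root=192
After append 51 (leaves=[3, 99, 51]):
  L0: [3, 99, 51]
  L1: h(3,99)=(3*31+99)%997=192 h(51,51)=(51*31+51)%997=635 -> [192, 635]
  L2: h(192,635)=(192*31+635)%997=605 -> [605]
  root=605
After append 41 (leaves=[3, 99, 51, 41]):
  L0: [3, 99, 51, 41]
  L1: h(3,99)=(3*31+99)%997=192 h(51,41)=(51*31+41)%997=625 -> [192, 625]
  L2: h(192,625)=(192*31+625)%997=595 -> [595]
  root=595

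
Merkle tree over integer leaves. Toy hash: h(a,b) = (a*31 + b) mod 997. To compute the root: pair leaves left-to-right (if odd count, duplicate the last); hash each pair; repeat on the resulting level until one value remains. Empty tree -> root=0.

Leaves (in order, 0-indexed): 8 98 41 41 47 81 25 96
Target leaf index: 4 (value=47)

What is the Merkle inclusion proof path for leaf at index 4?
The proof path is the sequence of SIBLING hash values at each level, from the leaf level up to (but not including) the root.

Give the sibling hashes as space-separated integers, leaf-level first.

Answer: 81 871 74

Derivation:
L0 (leaves): [8, 98, 41, 41, 47, 81, 25, 96], target index=4
L1: h(8,98)=(8*31+98)%997=346 [pair 0] h(41,41)=(41*31+41)%997=315 [pair 1] h(47,81)=(47*31+81)%997=541 [pair 2] h(25,96)=(25*31+96)%997=871 [pair 3] -> [346, 315, 541, 871]
  Sibling for proof at L0: 81
L2: h(346,315)=(346*31+315)%997=74 [pair 0] h(541,871)=(541*31+871)%997=693 [pair 1] -> [74, 693]
  Sibling for proof at L1: 871
L3: h(74,693)=(74*31+693)%997=993 [pair 0] -> [993]
  Sibling for proof at L2: 74
Root: 993
Proof path (sibling hashes from leaf to root): [81, 871, 74]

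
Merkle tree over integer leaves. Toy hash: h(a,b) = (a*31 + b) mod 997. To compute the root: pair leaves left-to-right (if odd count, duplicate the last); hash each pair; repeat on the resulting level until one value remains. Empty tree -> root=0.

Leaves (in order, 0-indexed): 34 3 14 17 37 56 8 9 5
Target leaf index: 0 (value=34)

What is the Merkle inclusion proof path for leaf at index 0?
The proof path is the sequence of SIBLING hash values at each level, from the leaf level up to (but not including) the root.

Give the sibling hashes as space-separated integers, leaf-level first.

Answer: 3 451 661 332

Derivation:
L0 (leaves): [34, 3, 14, 17, 37, 56, 8, 9, 5], target index=0
L1: h(34,3)=(34*31+3)%997=60 [pair 0] h(14,17)=(14*31+17)%997=451 [pair 1] h(37,56)=(37*31+56)%997=206 [pair 2] h(8,9)=(8*31+9)%997=257 [pair 3] h(5,5)=(5*31+5)%997=160 [pair 4] -> [60, 451, 206, 257, 160]
  Sibling for proof at L0: 3
L2: h(60,451)=(60*31+451)%997=317 [pair 0] h(206,257)=(206*31+257)%997=661 [pair 1] h(160,160)=(160*31+160)%997=135 [pair 2] -> [317, 661, 135]
  Sibling for proof at L1: 451
L3: h(317,661)=(317*31+661)%997=518 [pair 0] h(135,135)=(135*31+135)%997=332 [pair 1] -> [518, 332]
  Sibling for proof at L2: 661
L4: h(518,332)=(518*31+332)%997=438 [pair 0] -> [438]
  Sibling for proof at L3: 332
Root: 438
Proof path (sibling hashes from leaf to root): [3, 451, 661, 332]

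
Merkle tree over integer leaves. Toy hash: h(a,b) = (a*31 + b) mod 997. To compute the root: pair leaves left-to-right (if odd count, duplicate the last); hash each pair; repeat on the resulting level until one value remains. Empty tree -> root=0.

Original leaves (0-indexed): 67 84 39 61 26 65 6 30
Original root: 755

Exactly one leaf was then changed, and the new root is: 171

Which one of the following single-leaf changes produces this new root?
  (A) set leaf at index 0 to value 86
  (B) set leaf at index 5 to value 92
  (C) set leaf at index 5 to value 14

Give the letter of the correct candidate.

Answer: C

Derivation:
Original leaves: [67, 84, 39, 61, 26, 65, 6, 30]
Target new root: 171
Try each candidate change and compute the resulting root:
Candidate A: set leaf[0] = 86 -> leaves = [86, 84, 39, 61, 26, 65, 6, 30]
  L0: [86, 84, 39, 61, 26, 65, 6, 30]
  L1: h(86,84)=(86*31+84)%997=756 h(39,61)=(39*31+61)%997=273 h(26,65)=(26*31+65)%997=871 h(6,30)=(6*31+30)%997=216 -> [756, 273, 871, 216]
  L2: h(756,273)=(756*31+273)%997=778 h(871,216)=(871*31+216)%997=298 -> [778, 298]
  L3: h(778,298)=(778*31+298)%997=488 -> [488]
  root = 488 != target 171
Candidate B: set leaf[5] = 92 -> leaves = [67, 84, 39, 61, 26, 92, 6, 30]
  L0: [67, 84, 39, 61, 26, 92, 6, 30]
  L1: h(67,84)=(67*31+84)%997=167 h(39,61)=(39*31+61)%997=273 h(26,92)=(26*31+92)%997=898 h(6,30)=(6*31+30)%997=216 -> [167, 273, 898, 216]
  L2: h(167,273)=(167*31+273)%997=465 h(898,216)=(898*31+216)%997=138 -> [465, 138]
  L3: h(465,138)=(465*31+138)%997=595 -> [595]
  root = 595 != target 171
Candidate C: set leaf[5] = 14 -> leaves = [67, 84, 39, 61, 26, 14, 6, 30]
  L0: [67, 84, 39, 61, 26, 14, 6, 30]
  L1: h(67,84)=(67*31+84)%997=167 h(39,61)=(39*31+61)%997=273 h(26,14)=(26*31+14)%997=820 h(6,30)=(6*31+30)%997=216 -> [167, 273, 820, 216]
  L2: h(167,273)=(167*31+273)%997=465 h(820,216)=(820*31+216)%997=711 -> [465, 711]
  L3: h(465,711)=(465*31+711)%997=171 -> [171]
  root = 171 == target 171  ** MATCH **
Candidate C produces the target root.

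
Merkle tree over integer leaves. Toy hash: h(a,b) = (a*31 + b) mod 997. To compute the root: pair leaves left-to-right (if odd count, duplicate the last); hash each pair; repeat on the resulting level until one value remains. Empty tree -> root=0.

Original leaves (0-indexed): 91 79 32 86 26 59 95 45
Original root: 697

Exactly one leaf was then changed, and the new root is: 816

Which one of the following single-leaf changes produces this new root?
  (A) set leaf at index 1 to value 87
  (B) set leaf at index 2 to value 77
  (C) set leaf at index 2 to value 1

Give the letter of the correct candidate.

Original leaves: [91, 79, 32, 86, 26, 59, 95, 45]
Target new root: 816
Try each candidate change and compute the resulting root:
Candidate A: set leaf[1] = 87 -> leaves = [91, 87, 32, 86, 26, 59, 95, 45]
  L0: [91, 87, 32, 86, 26, 59, 95, 45]
  L1: h(91,87)=(91*31+87)%997=914 h(32,86)=(32*31+86)%997=81 h(26,59)=(26*31+59)%997=865 h(95,45)=(95*31+45)%997=996 -> [914, 81, 865, 996]
  L2: h(914,81)=(914*31+81)%997=499 h(865,996)=(865*31+996)%997=892 -> [499, 892]
  L3: h(499,892)=(499*31+892)%997=409 -> [409]
  root = 409 != target 816
Candidate B: set leaf[2] = 77 -> leaves = [91, 79, 77, 86, 26, 59, 95, 45]
  L0: [91, 79, 77, 86, 26, 59, 95, 45]
  L1: h(91,79)=(91*31+79)%997=906 h(77,86)=(77*31+86)%997=479 h(26,59)=(26*31+59)%997=865 h(95,45)=(95*31+45)%997=996 -> [906, 479, 865, 996]
  L2: h(906,479)=(906*31+479)%997=649 h(865,996)=(865*31+996)%997=892 -> [649, 892]
  L3: h(649,892)=(649*31+892)%997=74 -> [74]
  root = 74 != target 816
Candidate C: set leaf[2] = 1 -> leaves = [91, 79, 1, 86, 26, 59, 95, 45]
  L0: [91, 79, 1, 86, 26, 59, 95, 45]
  L1: h(91,79)=(91*31+79)%997=906 h(1,86)=(1*31+86)%997=117 h(26,59)=(26*31+59)%997=865 h(95,45)=(95*31+45)%997=996 -> [906, 117, 865, 996]
  L2: h(906,117)=(906*31+117)%997=287 h(865,996)=(865*31+996)%997=892 -> [287, 892]
  L3: h(287,892)=(287*31+892)%997=816 -> [816]
  root = 816 == target 816  ** MATCH **
Candidate C produces the target root.

Answer: C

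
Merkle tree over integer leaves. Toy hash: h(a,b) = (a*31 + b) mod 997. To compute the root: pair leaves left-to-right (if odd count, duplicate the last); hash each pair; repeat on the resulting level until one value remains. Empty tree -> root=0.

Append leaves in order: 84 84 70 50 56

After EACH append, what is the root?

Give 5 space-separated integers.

After append 84 (leaves=[84]):
  L0: [84]
  root=84
After append 84 (leaves=[84, 84]):
  L0: [84, 84]
  L1: h(84,84)=(84*31+84)%997=694 -> [694]
  root=694
After append 70 (leaves=[84, 84, 70]):
  L0: [84, 84, 70]
  L1: h(84,84)=(84*31+84)%997=694 h(70,70)=(70*31+70)%997=246 -> [694, 246]
  L2: h(694,246)=(694*31+246)%997=823 -> [823]
  root=823
After append 50 (leaves=[84, 84, 70, 50]):
  L0: [84, 84, 70, 50]
  L1: h(84,84)=(84*31+84)%997=694 h(70,50)=(70*31+50)%997=226 -> [694, 226]
  L2: h(694,226)=(694*31+226)%997=803 -> [803]
  root=803
After append 56 (leaves=[84, 84, 70, 50, 56]):
  L0: [84, 84, 70, 50, 56]
  L1: h(84,84)=(84*31+84)%997=694 h(70,50)=(70*31+50)%997=226 h(56,56)=(56*31+56)%997=795 -> [694, 226, 795]
  L2: h(694,226)=(694*31+226)%997=803 h(795,795)=(795*31+795)%997=515 -> [803, 515]
  L3: h(803,515)=(803*31+515)%997=483 -> [483]
  root=483

Answer: 84 694 823 803 483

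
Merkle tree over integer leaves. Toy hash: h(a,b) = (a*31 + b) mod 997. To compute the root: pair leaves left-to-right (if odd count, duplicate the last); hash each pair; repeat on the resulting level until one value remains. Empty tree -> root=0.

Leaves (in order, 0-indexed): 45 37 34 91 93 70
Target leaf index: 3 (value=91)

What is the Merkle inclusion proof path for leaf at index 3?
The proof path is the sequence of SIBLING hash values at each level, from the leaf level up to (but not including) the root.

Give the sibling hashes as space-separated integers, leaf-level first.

L0 (leaves): [45, 37, 34, 91, 93, 70], target index=3
L1: h(45,37)=(45*31+37)%997=435 [pair 0] h(34,91)=(34*31+91)%997=148 [pair 1] h(93,70)=(93*31+70)%997=959 [pair 2] -> [435, 148, 959]
  Sibling for proof at L0: 34
L2: h(435,148)=(435*31+148)%997=672 [pair 0] h(959,959)=(959*31+959)%997=778 [pair 1] -> [672, 778]
  Sibling for proof at L1: 435
L3: h(672,778)=(672*31+778)%997=673 [pair 0] -> [673]
  Sibling for proof at L2: 778
Root: 673
Proof path (sibling hashes from leaf to root): [34, 435, 778]

Answer: 34 435 778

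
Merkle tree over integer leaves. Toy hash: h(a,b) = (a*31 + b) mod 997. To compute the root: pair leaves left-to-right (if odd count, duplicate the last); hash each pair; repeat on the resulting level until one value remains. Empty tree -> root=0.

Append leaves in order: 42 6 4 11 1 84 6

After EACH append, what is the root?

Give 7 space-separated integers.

After append 42 (leaves=[42]):
  L0: [42]
  root=42
After append 6 (leaves=[42, 6]):
  L0: [42, 6]
  L1: h(42,6)=(42*31+6)%997=311 -> [311]
  root=311
After append 4 (leaves=[42, 6, 4]):
  L0: [42, 6, 4]
  L1: h(42,6)=(42*31+6)%997=311 h(4,4)=(4*31+4)%997=128 -> [311, 128]
  L2: h(311,128)=(311*31+128)%997=796 -> [796]
  root=796
After append 11 (leaves=[42, 6, 4, 11]):
  L0: [42, 6, 4, 11]
  L1: h(42,6)=(42*31+6)%997=311 h(4,11)=(4*31+11)%997=135 -> [311, 135]
  L2: h(311,135)=(311*31+135)%997=803 -> [803]
  root=803
After append 1 (leaves=[42, 6, 4, 11, 1]):
  L0: [42, 6, 4, 11, 1]
  L1: h(42,6)=(42*31+6)%997=311 h(4,11)=(4*31+11)%997=135 h(1,1)=(1*31+1)%997=32 -> [311, 135, 32]
  L2: h(311,135)=(311*31+135)%997=803 h(32,32)=(32*31+32)%997=27 -> [803, 27]
  L3: h(803,27)=(803*31+27)%997=992 -> [992]
  root=992
After append 84 (leaves=[42, 6, 4, 11, 1, 84]):
  L0: [42, 6, 4, 11, 1, 84]
  L1: h(42,6)=(42*31+6)%997=311 h(4,11)=(4*31+11)%997=135 h(1,84)=(1*31+84)%997=115 -> [311, 135, 115]
  L2: h(311,135)=(311*31+135)%997=803 h(115,115)=(115*31+115)%997=689 -> [803, 689]
  L3: h(803,689)=(803*31+689)%997=657 -> [657]
  root=657
After append 6 (leaves=[42, 6, 4, 11, 1, 84, 6]):
  L0: [42, 6, 4, 11, 1, 84, 6]
  L1: h(42,6)=(42*31+6)%997=311 h(4,11)=(4*31+11)%997=135 h(1,84)=(1*31+84)%997=115 h(6,6)=(6*31+6)%997=192 -> [311, 135, 115, 192]
  L2: h(311,135)=(311*31+135)%997=803 h(115,192)=(115*31+192)%997=766 -> [803, 766]
  L3: h(803,766)=(803*31+766)%997=734 -> [734]
  root=734

Answer: 42 311 796 803 992 657 734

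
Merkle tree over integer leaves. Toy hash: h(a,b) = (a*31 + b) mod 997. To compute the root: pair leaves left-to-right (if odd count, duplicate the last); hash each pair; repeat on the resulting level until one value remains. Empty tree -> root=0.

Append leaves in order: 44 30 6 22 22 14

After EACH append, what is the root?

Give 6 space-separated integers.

Answer: 44 397 535 551 726 470

Derivation:
After append 44 (leaves=[44]):
  L0: [44]
  root=44
After append 30 (leaves=[44, 30]):
  L0: [44, 30]
  L1: h(44,30)=(44*31+30)%997=397 -> [397]
  root=397
After append 6 (leaves=[44, 30, 6]):
  L0: [44, 30, 6]
  L1: h(44,30)=(44*31+30)%997=397 h(6,6)=(6*31+6)%997=192 -> [397, 192]
  L2: h(397,192)=(397*31+192)%997=535 -> [535]
  root=535
After append 22 (leaves=[44, 30, 6, 22]):
  L0: [44, 30, 6, 22]
  L1: h(44,30)=(44*31+30)%997=397 h(6,22)=(6*31+22)%997=208 -> [397, 208]
  L2: h(397,208)=(397*31+208)%997=551 -> [551]
  root=551
After append 22 (leaves=[44, 30, 6, 22, 22]):
  L0: [44, 30, 6, 22, 22]
  L1: h(44,30)=(44*31+30)%997=397 h(6,22)=(6*31+22)%997=208 h(22,22)=(22*31+22)%997=704 -> [397, 208, 704]
  L2: h(397,208)=(397*31+208)%997=551 h(704,704)=(704*31+704)%997=594 -> [551, 594]
  L3: h(551,594)=(551*31+594)%997=726 -> [726]
  root=726
After append 14 (leaves=[44, 30, 6, 22, 22, 14]):
  L0: [44, 30, 6, 22, 22, 14]
  L1: h(44,30)=(44*31+30)%997=397 h(6,22)=(6*31+22)%997=208 h(22,14)=(22*31+14)%997=696 -> [397, 208, 696]
  L2: h(397,208)=(397*31+208)%997=551 h(696,696)=(696*31+696)%997=338 -> [551, 338]
  L3: h(551,338)=(551*31+338)%997=470 -> [470]
  root=470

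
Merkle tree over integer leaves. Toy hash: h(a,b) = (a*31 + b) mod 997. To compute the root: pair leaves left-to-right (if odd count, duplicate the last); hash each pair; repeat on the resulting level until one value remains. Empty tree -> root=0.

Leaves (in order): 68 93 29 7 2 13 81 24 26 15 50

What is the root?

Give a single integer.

L0: [68, 93, 29, 7, 2, 13, 81, 24, 26, 15, 50]
L1: h(68,93)=(68*31+93)%997=207 h(29,7)=(29*31+7)%997=906 h(2,13)=(2*31+13)%997=75 h(81,24)=(81*31+24)%997=541 h(26,15)=(26*31+15)%997=821 h(50,50)=(50*31+50)%997=603 -> [207, 906, 75, 541, 821, 603]
L2: h(207,906)=(207*31+906)%997=344 h(75,541)=(75*31+541)%997=872 h(821,603)=(821*31+603)%997=132 -> [344, 872, 132]
L3: h(344,872)=(344*31+872)%997=569 h(132,132)=(132*31+132)%997=236 -> [569, 236]
L4: h(569,236)=(569*31+236)%997=926 -> [926]

Answer: 926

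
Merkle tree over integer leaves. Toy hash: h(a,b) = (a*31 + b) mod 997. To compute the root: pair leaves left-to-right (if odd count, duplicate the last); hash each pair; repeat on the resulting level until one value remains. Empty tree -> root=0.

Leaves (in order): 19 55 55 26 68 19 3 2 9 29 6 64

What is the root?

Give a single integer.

L0: [19, 55, 55, 26, 68, 19, 3, 2, 9, 29, 6, 64]
L1: h(19,55)=(19*31+55)%997=644 h(55,26)=(55*31+26)%997=734 h(68,19)=(68*31+19)%997=133 h(3,2)=(3*31+2)%997=95 h(9,29)=(9*31+29)%997=308 h(6,64)=(6*31+64)%997=250 -> [644, 734, 133, 95, 308, 250]
L2: h(644,734)=(644*31+734)%997=758 h(133,95)=(133*31+95)%997=230 h(308,250)=(308*31+250)%997=825 -> [758, 230, 825]
L3: h(758,230)=(758*31+230)%997=797 h(825,825)=(825*31+825)%997=478 -> [797, 478]
L4: h(797,478)=(797*31+478)%997=260 -> [260]

Answer: 260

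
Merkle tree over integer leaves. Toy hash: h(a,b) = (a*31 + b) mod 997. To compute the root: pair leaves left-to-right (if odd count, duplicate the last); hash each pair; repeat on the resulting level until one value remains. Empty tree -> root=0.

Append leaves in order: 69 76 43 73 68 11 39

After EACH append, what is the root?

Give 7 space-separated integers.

After append 69 (leaves=[69]):
  L0: [69]
  root=69
After append 76 (leaves=[69, 76]):
  L0: [69, 76]
  L1: h(69,76)=(69*31+76)%997=221 -> [221]
  root=221
After append 43 (leaves=[69, 76, 43]):
  L0: [69, 76, 43]
  L1: h(69,76)=(69*31+76)%997=221 h(43,43)=(43*31+43)%997=379 -> [221, 379]
  L2: h(221,379)=(221*31+379)%997=251 -> [251]
  root=251
After append 73 (leaves=[69, 76, 43, 73]):
  L0: [69, 76, 43, 73]
  L1: h(69,76)=(69*31+76)%997=221 h(43,73)=(43*31+73)%997=409 -> [221, 409]
  L2: h(221,409)=(221*31+409)%997=281 -> [281]
  root=281
After append 68 (leaves=[69, 76, 43, 73, 68]):
  L0: [69, 76, 43, 73, 68]
  L1: h(69,76)=(69*31+76)%997=221 h(43,73)=(43*31+73)%997=409 h(68,68)=(68*31+68)%997=182 -> [221, 409, 182]
  L2: h(221,409)=(221*31+409)%997=281 h(182,182)=(182*31+182)%997=839 -> [281, 839]
  L3: h(281,839)=(281*31+839)%997=577 -> [577]
  root=577
After append 11 (leaves=[69, 76, 43, 73, 68, 11]):
  L0: [69, 76, 43, 73, 68, 11]
  L1: h(69,76)=(69*31+76)%997=221 h(43,73)=(43*31+73)%997=409 h(68,11)=(68*31+11)%997=125 -> [221, 409, 125]
  L2: h(221,409)=(221*31+409)%997=281 h(125,125)=(125*31+125)%997=12 -> [281, 12]
  L3: h(281,12)=(281*31+12)%997=747 -> [747]
  root=747
After append 39 (leaves=[69, 76, 43, 73, 68, 11, 39]):
  L0: [69, 76, 43, 73, 68, 11, 39]
  L1: h(69,76)=(69*31+76)%997=221 h(43,73)=(43*31+73)%997=409 h(68,11)=(68*31+11)%997=125 h(39,39)=(39*31+39)%997=251 -> [221, 409, 125, 251]
  L2: h(221,409)=(221*31+409)%997=281 h(125,251)=(125*31+251)%997=138 -> [281, 138]
  L3: h(281,138)=(281*31+138)%997=873 -> [873]
  root=873

Answer: 69 221 251 281 577 747 873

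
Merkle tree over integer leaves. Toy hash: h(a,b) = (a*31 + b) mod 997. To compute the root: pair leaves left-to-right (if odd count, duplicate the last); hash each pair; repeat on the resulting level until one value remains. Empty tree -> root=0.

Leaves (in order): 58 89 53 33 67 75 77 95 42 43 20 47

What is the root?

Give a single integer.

L0: [58, 89, 53, 33, 67, 75, 77, 95, 42, 43, 20, 47]
L1: h(58,89)=(58*31+89)%997=890 h(53,33)=(53*31+33)%997=679 h(67,75)=(67*31+75)%997=158 h(77,95)=(77*31+95)%997=488 h(42,43)=(42*31+43)%997=348 h(20,47)=(20*31+47)%997=667 -> [890, 679, 158, 488, 348, 667]
L2: h(890,679)=(890*31+679)%997=353 h(158,488)=(158*31+488)%997=401 h(348,667)=(348*31+667)%997=488 -> [353, 401, 488]
L3: h(353,401)=(353*31+401)%997=377 h(488,488)=(488*31+488)%997=661 -> [377, 661]
L4: h(377,661)=(377*31+661)%997=384 -> [384]

Answer: 384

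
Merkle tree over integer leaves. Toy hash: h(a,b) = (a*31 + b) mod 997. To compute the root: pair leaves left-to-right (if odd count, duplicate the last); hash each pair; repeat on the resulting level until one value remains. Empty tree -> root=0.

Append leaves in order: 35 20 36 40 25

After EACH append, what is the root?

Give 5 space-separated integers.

After append 35 (leaves=[35]):
  L0: [35]
  root=35
After append 20 (leaves=[35, 20]):
  L0: [35, 20]
  L1: h(35,20)=(35*31+20)%997=108 -> [108]
  root=108
After append 36 (leaves=[35, 20, 36]):
  L0: [35, 20, 36]
  L1: h(35,20)=(35*31+20)%997=108 h(36,36)=(36*31+36)%997=155 -> [108, 155]
  L2: h(108,155)=(108*31+155)%997=512 -> [512]
  root=512
After append 40 (leaves=[35, 20, 36, 40]):
  L0: [35, 20, 36, 40]
  L1: h(35,20)=(35*31+20)%997=108 h(36,40)=(36*31+40)%997=159 -> [108, 159]
  L2: h(108,159)=(108*31+159)%997=516 -> [516]
  root=516
After append 25 (leaves=[35, 20, 36, 40, 25]):
  L0: [35, 20, 36, 40, 25]
  L1: h(35,20)=(35*31+20)%997=108 h(36,40)=(36*31+40)%997=159 h(25,25)=(25*31+25)%997=800 -> [108, 159, 800]
  L2: h(108,159)=(108*31+159)%997=516 h(800,800)=(800*31+800)%997=675 -> [516, 675]
  L3: h(516,675)=(516*31+675)%997=719 -> [719]
  root=719

Answer: 35 108 512 516 719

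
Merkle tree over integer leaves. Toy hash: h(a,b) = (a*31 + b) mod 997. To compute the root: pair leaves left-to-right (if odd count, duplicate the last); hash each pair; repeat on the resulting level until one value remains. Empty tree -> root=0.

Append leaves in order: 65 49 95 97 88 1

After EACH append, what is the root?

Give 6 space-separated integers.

After append 65 (leaves=[65]):
  L0: [65]
  root=65
After append 49 (leaves=[65, 49]):
  L0: [65, 49]
  L1: h(65,49)=(65*31+49)%997=70 -> [70]
  root=70
After append 95 (leaves=[65, 49, 95]):
  L0: [65, 49, 95]
  L1: h(65,49)=(65*31+49)%997=70 h(95,95)=(95*31+95)%997=49 -> [70, 49]
  L2: h(70,49)=(70*31+49)%997=225 -> [225]
  root=225
After append 97 (leaves=[65, 49, 95, 97]):
  L0: [65, 49, 95, 97]
  L1: h(65,49)=(65*31+49)%997=70 h(95,97)=(95*31+97)%997=51 -> [70, 51]
  L2: h(70,51)=(70*31+51)%997=227 -> [227]
  root=227
After append 88 (leaves=[65, 49, 95, 97, 88]):
  L0: [65, 49, 95, 97, 88]
  L1: h(65,49)=(65*31+49)%997=70 h(95,97)=(95*31+97)%997=51 h(88,88)=(88*31+88)%997=822 -> [70, 51, 822]
  L2: h(70,51)=(70*31+51)%997=227 h(822,822)=(822*31+822)%997=382 -> [227, 382]
  L3: h(227,382)=(227*31+382)%997=440 -> [440]
  root=440
After append 1 (leaves=[65, 49, 95, 97, 88, 1]):
  L0: [65, 49, 95, 97, 88, 1]
  L1: h(65,49)=(65*31+49)%997=70 h(95,97)=(95*31+97)%997=51 h(88,1)=(88*31+1)%997=735 -> [70, 51, 735]
  L2: h(70,51)=(70*31+51)%997=227 h(735,735)=(735*31+735)%997=589 -> [227, 589]
  L3: h(227,589)=(227*31+589)%997=647 -> [647]
  root=647

Answer: 65 70 225 227 440 647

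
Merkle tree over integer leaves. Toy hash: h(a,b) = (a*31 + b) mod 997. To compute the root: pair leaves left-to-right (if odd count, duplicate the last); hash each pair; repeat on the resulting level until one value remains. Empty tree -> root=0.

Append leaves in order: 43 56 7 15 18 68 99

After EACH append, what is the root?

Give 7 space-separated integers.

After append 43 (leaves=[43]):
  L0: [43]
  root=43
After append 56 (leaves=[43, 56]):
  L0: [43, 56]
  L1: h(43,56)=(43*31+56)%997=392 -> [392]
  root=392
After append 7 (leaves=[43, 56, 7]):
  L0: [43, 56, 7]
  L1: h(43,56)=(43*31+56)%997=392 h(7,7)=(7*31+7)%997=224 -> [392, 224]
  L2: h(392,224)=(392*31+224)%997=412 -> [412]
  root=412
After append 15 (leaves=[43, 56, 7, 15]):
  L0: [43, 56, 7, 15]
  L1: h(43,56)=(43*31+56)%997=392 h(7,15)=(7*31+15)%997=232 -> [392, 232]
  L2: h(392,232)=(392*31+232)%997=420 -> [420]
  root=420
After append 18 (leaves=[43, 56, 7, 15, 18]):
  L0: [43, 56, 7, 15, 18]
  L1: h(43,56)=(43*31+56)%997=392 h(7,15)=(7*31+15)%997=232 h(18,18)=(18*31+18)%997=576 -> [392, 232, 576]
  L2: h(392,232)=(392*31+232)%997=420 h(576,576)=(576*31+576)%997=486 -> [420, 486]
  L3: h(420,486)=(420*31+486)%997=545 -> [545]
  root=545
After append 68 (leaves=[43, 56, 7, 15, 18, 68]):
  L0: [43, 56, 7, 15, 18, 68]
  L1: h(43,56)=(43*31+56)%997=392 h(7,15)=(7*31+15)%997=232 h(18,68)=(18*31+68)%997=626 -> [392, 232, 626]
  L2: h(392,232)=(392*31+232)%997=420 h(626,626)=(626*31+626)%997=92 -> [420, 92]
  L3: h(420,92)=(420*31+92)%997=151 -> [151]
  root=151
After append 99 (leaves=[43, 56, 7, 15, 18, 68, 99]):
  L0: [43, 56, 7, 15, 18, 68, 99]
  L1: h(43,56)=(43*31+56)%997=392 h(7,15)=(7*31+15)%997=232 h(18,68)=(18*31+68)%997=626 h(99,99)=(99*31+99)%997=177 -> [392, 232, 626, 177]
  L2: h(392,232)=(392*31+232)%997=420 h(626,177)=(626*31+177)%997=640 -> [420, 640]
  L3: h(420,640)=(420*31+640)%997=699 -> [699]
  root=699

Answer: 43 392 412 420 545 151 699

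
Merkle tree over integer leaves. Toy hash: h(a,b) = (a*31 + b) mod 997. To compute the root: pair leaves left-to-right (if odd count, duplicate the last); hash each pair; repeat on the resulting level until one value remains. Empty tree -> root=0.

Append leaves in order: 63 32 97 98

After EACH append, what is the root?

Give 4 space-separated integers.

After append 63 (leaves=[63]):
  L0: [63]
  root=63
After append 32 (leaves=[63, 32]):
  L0: [63, 32]
  L1: h(63,32)=(63*31+32)%997=988 -> [988]
  root=988
After append 97 (leaves=[63, 32, 97]):
  L0: [63, 32, 97]
  L1: h(63,32)=(63*31+32)%997=988 h(97,97)=(97*31+97)%997=113 -> [988, 113]
  L2: h(988,113)=(988*31+113)%997=831 -> [831]
  root=831
After append 98 (leaves=[63, 32, 97, 98]):
  L0: [63, 32, 97, 98]
  L1: h(63,32)=(63*31+32)%997=988 h(97,98)=(97*31+98)%997=114 -> [988, 114]
  L2: h(988,114)=(988*31+114)%997=832 -> [832]
  root=832

Answer: 63 988 831 832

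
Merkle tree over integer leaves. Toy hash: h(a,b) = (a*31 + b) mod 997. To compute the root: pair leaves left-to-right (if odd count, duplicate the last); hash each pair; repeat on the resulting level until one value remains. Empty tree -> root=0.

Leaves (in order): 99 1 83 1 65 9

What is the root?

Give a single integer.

Answer: 144

Derivation:
L0: [99, 1, 83, 1, 65, 9]
L1: h(99,1)=(99*31+1)%997=79 h(83,1)=(83*31+1)%997=580 h(65,9)=(65*31+9)%997=30 -> [79, 580, 30]
L2: h(79,580)=(79*31+580)%997=38 h(30,30)=(30*31+30)%997=960 -> [38, 960]
L3: h(38,960)=(38*31+960)%997=144 -> [144]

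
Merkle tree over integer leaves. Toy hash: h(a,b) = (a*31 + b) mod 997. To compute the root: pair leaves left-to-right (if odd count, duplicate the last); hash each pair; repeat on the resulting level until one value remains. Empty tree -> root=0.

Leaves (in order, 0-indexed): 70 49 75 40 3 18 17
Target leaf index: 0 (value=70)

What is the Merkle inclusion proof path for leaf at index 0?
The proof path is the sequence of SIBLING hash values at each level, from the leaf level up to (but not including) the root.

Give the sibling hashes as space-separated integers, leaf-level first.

Answer: 49 371 994

Derivation:
L0 (leaves): [70, 49, 75, 40, 3, 18, 17], target index=0
L1: h(70,49)=(70*31+49)%997=225 [pair 0] h(75,40)=(75*31+40)%997=371 [pair 1] h(3,18)=(3*31+18)%997=111 [pair 2] h(17,17)=(17*31+17)%997=544 [pair 3] -> [225, 371, 111, 544]
  Sibling for proof at L0: 49
L2: h(225,371)=(225*31+371)%997=367 [pair 0] h(111,544)=(111*31+544)%997=994 [pair 1] -> [367, 994]
  Sibling for proof at L1: 371
L3: h(367,994)=(367*31+994)%997=407 [pair 0] -> [407]
  Sibling for proof at L2: 994
Root: 407
Proof path (sibling hashes from leaf to root): [49, 371, 994]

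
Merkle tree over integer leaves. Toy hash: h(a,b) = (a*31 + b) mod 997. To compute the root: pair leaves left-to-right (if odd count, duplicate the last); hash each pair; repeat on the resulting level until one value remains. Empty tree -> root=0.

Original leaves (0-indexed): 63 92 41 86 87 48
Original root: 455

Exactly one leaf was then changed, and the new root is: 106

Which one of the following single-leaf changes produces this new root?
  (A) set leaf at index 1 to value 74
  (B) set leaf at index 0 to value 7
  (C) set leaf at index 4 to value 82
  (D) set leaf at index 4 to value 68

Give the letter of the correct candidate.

Original leaves: [63, 92, 41, 86, 87, 48]
Target new root: 106
Try each candidate change and compute the resulting root:
Candidate A: set leaf[1] = 74 -> leaves = [63, 74, 41, 86, 87, 48]
  L0: [63, 74, 41, 86, 87, 48]
  L1: h(63,74)=(63*31+74)%997=33 h(41,86)=(41*31+86)%997=360 h(87,48)=(87*31+48)%997=751 -> [33, 360, 751]
  L2: h(33,360)=(33*31+360)%997=386 h(751,751)=(751*31+751)%997=104 -> [386, 104]
  L3: h(386,104)=(386*31+104)%997=106 -> [106]
  root = 106 == target 106  ** MATCH **
Candidate B: set leaf[0] = 7 -> leaves = [7, 92, 41, 86, 87, 48]
  L0: [7, 92, 41, 86, 87, 48]
  L1: h(7,92)=(7*31+92)%997=309 h(41,86)=(41*31+86)%997=360 h(87,48)=(87*31+48)%997=751 -> [309, 360, 751]
  L2: h(309,360)=(309*31+360)%997=966 h(751,751)=(751*31+751)%997=104 -> [966, 104]
  L3: h(966,104)=(966*31+104)%997=140 -> [140]
  root = 140 != target 106
Candidate C: set leaf[4] = 82 -> leaves = [63, 92, 41, 86, 82, 48]
  L0: [63, 92, 41, 86, 82, 48]
  L1: h(63,92)=(63*31+92)%997=51 h(41,86)=(41*31+86)%997=360 h(82,48)=(82*31+48)%997=596 -> [51, 360, 596]
  L2: h(51,360)=(51*31+360)%997=944 h(596,596)=(596*31+596)%997=129 -> [944, 129]
  L3: h(944,129)=(944*31+129)%997=480 -> [480]
  root = 480 != target 106
Candidate D: set leaf[4] = 68 -> leaves = [63, 92, 41, 86, 68, 48]
  L0: [63, 92, 41, 86, 68, 48]
  L1: h(63,92)=(63*31+92)%997=51 h(41,86)=(41*31+86)%997=360 h(68,48)=(68*31+48)%997=162 -> [51, 360, 162]
  L2: h(51,360)=(51*31+360)%997=944 h(162,162)=(162*31+162)%997=199 -> [944, 199]
  L3: h(944,199)=(944*31+199)%997=550 -> [550]
  root = 550 != target 106
Candidate A produces the target root.

Answer: A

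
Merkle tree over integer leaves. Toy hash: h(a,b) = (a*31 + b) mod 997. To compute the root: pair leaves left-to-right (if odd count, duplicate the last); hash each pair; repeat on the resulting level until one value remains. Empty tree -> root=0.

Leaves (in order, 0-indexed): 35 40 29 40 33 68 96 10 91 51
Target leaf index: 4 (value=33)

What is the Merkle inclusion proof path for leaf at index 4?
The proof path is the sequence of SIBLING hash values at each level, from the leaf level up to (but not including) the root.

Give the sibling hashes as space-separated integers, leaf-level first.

Answer: 68 992 919 775

Derivation:
L0 (leaves): [35, 40, 29, 40, 33, 68, 96, 10, 91, 51], target index=4
L1: h(35,40)=(35*31+40)%997=128 [pair 0] h(29,40)=(29*31+40)%997=939 [pair 1] h(33,68)=(33*31+68)%997=94 [pair 2] h(96,10)=(96*31+10)%997=992 [pair 3] h(91,51)=(91*31+51)%997=878 [pair 4] -> [128, 939, 94, 992, 878]
  Sibling for proof at L0: 68
L2: h(128,939)=(128*31+939)%997=919 [pair 0] h(94,992)=(94*31+992)%997=915 [pair 1] h(878,878)=(878*31+878)%997=180 [pair 2] -> [919, 915, 180]
  Sibling for proof at L1: 992
L3: h(919,915)=(919*31+915)%997=491 [pair 0] h(180,180)=(180*31+180)%997=775 [pair 1] -> [491, 775]
  Sibling for proof at L2: 919
L4: h(491,775)=(491*31+775)%997=44 [pair 0] -> [44]
  Sibling for proof at L3: 775
Root: 44
Proof path (sibling hashes from leaf to root): [68, 992, 919, 775]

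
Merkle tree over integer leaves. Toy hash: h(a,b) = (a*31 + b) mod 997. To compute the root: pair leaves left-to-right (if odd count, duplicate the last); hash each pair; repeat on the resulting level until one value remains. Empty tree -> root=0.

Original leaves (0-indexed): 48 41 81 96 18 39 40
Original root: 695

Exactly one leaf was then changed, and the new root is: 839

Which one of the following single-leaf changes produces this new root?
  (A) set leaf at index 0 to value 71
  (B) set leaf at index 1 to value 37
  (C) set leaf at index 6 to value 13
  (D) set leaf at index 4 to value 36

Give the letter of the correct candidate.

Answer: B

Derivation:
Original leaves: [48, 41, 81, 96, 18, 39, 40]
Target new root: 839
Try each candidate change and compute the resulting root:
Candidate A: set leaf[0] = 71 -> leaves = [71, 41, 81, 96, 18, 39, 40]
  L0: [71, 41, 81, 96, 18, 39, 40]
  L1: h(71,41)=(71*31+41)%997=248 h(81,96)=(81*31+96)%997=613 h(18,39)=(18*31+39)%997=597 h(40,40)=(40*31+40)%997=283 -> [248, 613, 597, 283]
  L2: h(248,613)=(248*31+613)%997=325 h(597,283)=(597*31+283)%997=844 -> [325, 844]
  L3: h(325,844)=(325*31+844)%997=949 -> [949]
  root = 949 != target 839
Candidate B: set leaf[1] = 37 -> leaves = [48, 37, 81, 96, 18, 39, 40]
  L0: [48, 37, 81, 96, 18, 39, 40]
  L1: h(48,37)=(48*31+37)%997=528 h(81,96)=(81*31+96)%997=613 h(18,39)=(18*31+39)%997=597 h(40,40)=(40*31+40)%997=283 -> [528, 613, 597, 283]
  L2: h(528,613)=(528*31+613)%997=32 h(597,283)=(597*31+283)%997=844 -> [32, 844]
  L3: h(32,844)=(32*31+844)%997=839 -> [839]
  root = 839 == target 839  ** MATCH **
Candidate C: set leaf[6] = 13 -> leaves = [48, 41, 81, 96, 18, 39, 13]
  L0: [48, 41, 81, 96, 18, 39, 13]
  L1: h(48,41)=(48*31+41)%997=532 h(81,96)=(81*31+96)%997=613 h(18,39)=(18*31+39)%997=597 h(13,13)=(13*31+13)%997=416 -> [532, 613, 597, 416]
  L2: h(532,613)=(532*31+613)%997=156 h(597,416)=(597*31+416)%997=977 -> [156, 977]
  L3: h(156,977)=(156*31+977)%997=828 -> [828]
  root = 828 != target 839
Candidate D: set leaf[4] = 36 -> leaves = [48, 41, 81, 96, 36, 39, 40]
  L0: [48, 41, 81, 96, 36, 39, 40]
  L1: h(48,41)=(48*31+41)%997=532 h(81,96)=(81*31+96)%997=613 h(36,39)=(36*31+39)%997=158 h(40,40)=(40*31+40)%997=283 -> [532, 613, 158, 283]
  L2: h(532,613)=(532*31+613)%997=156 h(158,283)=(158*31+283)%997=196 -> [156, 196]
  L3: h(156,196)=(156*31+196)%997=47 -> [47]
  root = 47 != target 839
Candidate B produces the target root.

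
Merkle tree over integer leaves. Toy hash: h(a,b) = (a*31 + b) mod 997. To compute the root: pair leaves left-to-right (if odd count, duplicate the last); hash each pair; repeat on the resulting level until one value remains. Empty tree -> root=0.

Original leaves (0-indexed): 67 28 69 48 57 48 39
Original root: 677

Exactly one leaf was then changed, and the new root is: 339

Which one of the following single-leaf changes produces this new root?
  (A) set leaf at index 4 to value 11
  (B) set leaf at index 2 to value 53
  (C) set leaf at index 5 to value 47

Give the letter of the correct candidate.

Original leaves: [67, 28, 69, 48, 57, 48, 39]
Target new root: 339
Try each candidate change and compute the resulting root:
Candidate A: set leaf[4] = 11 -> leaves = [67, 28, 69, 48, 11, 48, 39]
  L0: [67, 28, 69, 48, 11, 48, 39]
  L1: h(67,28)=(67*31+28)%997=111 h(69,48)=(69*31+48)%997=193 h(11,48)=(11*31+48)%997=389 h(39,39)=(39*31+39)%997=251 -> [111, 193, 389, 251]
  L2: h(111,193)=(111*31+193)%997=643 h(389,251)=(389*31+251)%997=346 -> [643, 346]
  L3: h(643,346)=(643*31+346)%997=339 -> [339]
  root = 339 == target 339  ** MATCH **
Candidate B: set leaf[2] = 53 -> leaves = [67, 28, 53, 48, 57, 48, 39]
  L0: [67, 28, 53, 48, 57, 48, 39]
  L1: h(67,28)=(67*31+28)%997=111 h(53,48)=(53*31+48)%997=694 h(57,48)=(57*31+48)%997=818 h(39,39)=(39*31+39)%997=251 -> [111, 694, 818, 251]
  L2: h(111,694)=(111*31+694)%997=147 h(818,251)=(818*31+251)%997=684 -> [147, 684]
  L3: h(147,684)=(147*31+684)%997=256 -> [256]
  root = 256 != target 339
Candidate C: set leaf[5] = 47 -> leaves = [67, 28, 69, 48, 57, 47, 39]
  L0: [67, 28, 69, 48, 57, 47, 39]
  L1: h(67,28)=(67*31+28)%997=111 h(69,48)=(69*31+48)%997=193 h(57,47)=(57*31+47)%997=817 h(39,39)=(39*31+39)%997=251 -> [111, 193, 817, 251]
  L2: h(111,193)=(111*31+193)%997=643 h(817,251)=(817*31+251)%997=653 -> [643, 653]
  L3: h(643,653)=(643*31+653)%997=646 -> [646]
  root = 646 != target 339
Candidate A produces the target root.

Answer: A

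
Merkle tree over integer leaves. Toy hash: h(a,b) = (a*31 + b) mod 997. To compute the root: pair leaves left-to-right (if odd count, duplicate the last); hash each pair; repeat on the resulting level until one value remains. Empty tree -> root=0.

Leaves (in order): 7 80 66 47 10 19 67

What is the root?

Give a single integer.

L0: [7, 80, 66, 47, 10, 19, 67]
L1: h(7,80)=(7*31+80)%997=297 h(66,47)=(66*31+47)%997=99 h(10,19)=(10*31+19)%997=329 h(67,67)=(67*31+67)%997=150 -> [297, 99, 329, 150]
L2: h(297,99)=(297*31+99)%997=333 h(329,150)=(329*31+150)%997=379 -> [333, 379]
L3: h(333,379)=(333*31+379)%997=732 -> [732]

Answer: 732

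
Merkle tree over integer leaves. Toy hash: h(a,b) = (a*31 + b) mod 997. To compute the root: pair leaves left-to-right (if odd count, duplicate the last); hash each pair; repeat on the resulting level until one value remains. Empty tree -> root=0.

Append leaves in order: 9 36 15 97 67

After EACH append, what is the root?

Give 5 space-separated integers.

Answer: 9 315 275 357 912

Derivation:
After append 9 (leaves=[9]):
  L0: [9]
  root=9
After append 36 (leaves=[9, 36]):
  L0: [9, 36]
  L1: h(9,36)=(9*31+36)%997=315 -> [315]
  root=315
After append 15 (leaves=[9, 36, 15]):
  L0: [9, 36, 15]
  L1: h(9,36)=(9*31+36)%997=315 h(15,15)=(15*31+15)%997=480 -> [315, 480]
  L2: h(315,480)=(315*31+480)%997=275 -> [275]
  root=275
After append 97 (leaves=[9, 36, 15, 97]):
  L0: [9, 36, 15, 97]
  L1: h(9,36)=(9*31+36)%997=315 h(15,97)=(15*31+97)%997=562 -> [315, 562]
  L2: h(315,562)=(315*31+562)%997=357 -> [357]
  root=357
After append 67 (leaves=[9, 36, 15, 97, 67]):
  L0: [9, 36, 15, 97, 67]
  L1: h(9,36)=(9*31+36)%997=315 h(15,97)=(15*31+97)%997=562 h(67,67)=(67*31+67)%997=150 -> [315, 562, 150]
  L2: h(315,562)=(315*31+562)%997=357 h(150,150)=(150*31+150)%997=812 -> [357, 812]
  L3: h(357,812)=(357*31+812)%997=912 -> [912]
  root=912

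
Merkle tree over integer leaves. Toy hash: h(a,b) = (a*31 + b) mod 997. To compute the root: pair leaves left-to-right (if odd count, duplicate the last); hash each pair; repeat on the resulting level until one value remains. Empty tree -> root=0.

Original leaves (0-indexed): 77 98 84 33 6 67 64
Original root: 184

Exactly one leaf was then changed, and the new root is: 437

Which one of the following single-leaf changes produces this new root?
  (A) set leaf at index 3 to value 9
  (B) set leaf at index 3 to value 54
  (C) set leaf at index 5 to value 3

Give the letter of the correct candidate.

Original leaves: [77, 98, 84, 33, 6, 67, 64]
Target new root: 437
Try each candidate change and compute the resulting root:
Candidate A: set leaf[3] = 9 -> leaves = [77, 98, 84, 9, 6, 67, 64]
  L0: [77, 98, 84, 9, 6, 67, 64]
  L1: h(77,98)=(77*31+98)%997=491 h(84,9)=(84*31+9)%997=619 h(6,67)=(6*31+67)%997=253 h(64,64)=(64*31+64)%997=54 -> [491, 619, 253, 54]
  L2: h(491,619)=(491*31+619)%997=885 h(253,54)=(253*31+54)%997=918 -> [885, 918]
  L3: h(885,918)=(885*31+918)%997=437 -> [437]
  root = 437 == target 437  ** MATCH **
Candidate B: set leaf[3] = 54 -> leaves = [77, 98, 84, 54, 6, 67, 64]
  L0: [77, 98, 84, 54, 6, 67, 64]
  L1: h(77,98)=(77*31+98)%997=491 h(84,54)=(84*31+54)%997=664 h(6,67)=(6*31+67)%997=253 h(64,64)=(64*31+64)%997=54 -> [491, 664, 253, 54]
  L2: h(491,664)=(491*31+664)%997=930 h(253,54)=(253*31+54)%997=918 -> [930, 918]
  L3: h(930,918)=(930*31+918)%997=835 -> [835]
  root = 835 != target 437
Candidate C: set leaf[5] = 3 -> leaves = [77, 98, 84, 33, 6, 3, 64]
  L0: [77, 98, 84, 33, 6, 3, 64]
  L1: h(77,98)=(77*31+98)%997=491 h(84,33)=(84*31+33)%997=643 h(6,3)=(6*31+3)%997=189 h(64,64)=(64*31+64)%997=54 -> [491, 643, 189, 54]
  L2: h(491,643)=(491*31+643)%997=909 h(189,54)=(189*31+54)%997=928 -> [909, 928]
  L3: h(909,928)=(909*31+928)%997=194 -> [194]
  root = 194 != target 437
Candidate A produces the target root.

Answer: A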